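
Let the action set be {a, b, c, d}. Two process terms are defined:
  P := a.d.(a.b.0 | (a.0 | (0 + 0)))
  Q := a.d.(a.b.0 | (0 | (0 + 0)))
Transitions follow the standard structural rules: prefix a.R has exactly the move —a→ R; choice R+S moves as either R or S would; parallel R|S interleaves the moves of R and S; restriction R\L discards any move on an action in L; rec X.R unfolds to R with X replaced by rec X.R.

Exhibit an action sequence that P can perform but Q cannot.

Reachable graph of P (8 states):
  p0 = a.d.(a.b.0 | (a.0 | (0 + 0))) has moves —a→ p1
  p1 = d.(a.b.0 | (a.0 | (0 + 0))) has moves —d→ p2
  p2 = a.b.0 | (a.0 | (0 + 0)) has moves —a→ p3, —a→ p4
  p3 = a.b.0 | (0 | (0 + 0)) has moves —a→ p5
  p4 = b.0 | (a.0 | (0 + 0)) has moves —a→ p5, —b→ p6
  p5 = b.0 | (0 | (0 + 0)) has moves —b→ p7
  p6 = 0 | (a.0 | (0 + 0)) has moves —a→ p7
  p7 = 0 | (0 | (0 + 0)) has moves (no moves)
Reachable graph of Q (5 states):
  q0 = a.d.(a.b.0 | (0 | (0 + 0))) has moves —a→ q1
  q1 = d.(a.b.0 | (0 | (0 + 0))) has moves —d→ q2
  q2 = a.b.0 | (0 | (0 + 0)) has moves —a→ q3
  q3 = b.0 | (0 | (0 + 0)) has moves —b→ q4
  q4 = 0 | (0 | (0 + 0)) has moves (no moves)
Executing adaa from P (initial set {p0}):
  [1] a ⇒ {p1}
  [2] d ⇒ {p2}
  [3] a ⇒ {p3, p4}
  [4] a ⇒ {p5}
  P completes σ.
Executing adaa from Q (initial set {q0}):
  [1] a ⇒ {q1}
  [2] d ⇒ {q2}
  [3] a ⇒ {q3}
  [4] a ⇒ ∅ (Q stuck)

adaa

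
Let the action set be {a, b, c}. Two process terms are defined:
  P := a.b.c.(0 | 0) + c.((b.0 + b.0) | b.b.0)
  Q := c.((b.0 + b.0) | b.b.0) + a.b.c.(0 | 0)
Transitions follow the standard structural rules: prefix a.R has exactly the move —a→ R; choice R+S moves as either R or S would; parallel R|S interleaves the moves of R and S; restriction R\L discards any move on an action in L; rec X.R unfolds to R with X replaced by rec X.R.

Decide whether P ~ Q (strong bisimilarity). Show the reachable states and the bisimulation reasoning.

bisimilar

LTS(P): 9 reachable states
  p0 = a.b.c.(0 | 0) + c.((b.0 + b.0) | b.b.0) | --a--▸ p1, --c--▸ p2
  p1 = b.c.(0 | 0) | --b--▸ p3
  p2 = (b.0 + b.0) | b.b.0 | --b--▸ p4, --b--▸ p5
  p3 = c.(0 | 0) | --c--▸ p6
  p4 = (b.0 + b.0) | b.0 | --b--▸ p7, --b--▸ p8
  p5 = 0 | b.b.0 | --b--▸ p8
  p6 = 0 | 0 | ∅
  p7 = (b.0 + b.0) | 0 | --b--▸ p6
  p8 = 0 | b.0 | --b--▸ p6
LTS(Q): 9 reachable states
  q0 = c.((b.0 + b.0) | b.b.0) + a.b.c.(0 | 0) | --a--▸ q1, --c--▸ q2
  q1 = b.c.(0 | 0) | --b--▸ q3
  q2 = (b.0 + b.0) | b.b.0 | --b--▸ q4, --b--▸ q5
  q3 = c.(0 | 0) | --c--▸ q6
  q4 = (b.0 + b.0) | b.0 | --b--▸ q7, --b--▸ q8
  q5 = 0 | b.b.0 | --b--▸ q8
  q6 = 0 | 0 | ∅
  q7 = (b.0 + b.0) | 0 | --b--▸ q6
  q8 = 0 | b.0 | --b--▸ q6
Bisimilarity quotient blocks:
  B0 = {p0, q0}
  B1 = {p1, q1}
  B2 = {p3, q3}
  B3 = {p6, q6}
  B4 = {p2, q2}
  B5 = {p4, p5, q4, q5}
  B6 = {p7, p8, q7, q8}
p0 ∈ B0, q0 ∈ B0 → same block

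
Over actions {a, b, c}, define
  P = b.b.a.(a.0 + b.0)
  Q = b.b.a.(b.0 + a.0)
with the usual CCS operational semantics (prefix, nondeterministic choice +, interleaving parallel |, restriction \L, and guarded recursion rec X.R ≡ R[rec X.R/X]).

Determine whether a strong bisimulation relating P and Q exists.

YES

LTS(P): 5 reachable states
  p0 = b.b.a.(a.0 + b.0) → -b-> p1
  p1 = b.a.(a.0 + b.0) → -b-> p2
  p2 = a.(a.0 + b.0) → -a-> p3
  p3 = a.0 + b.0 → -a-> p4, -b-> p4
  p4 = 0 → deadlocked
LTS(Q): 5 reachable states
  q0 = b.b.a.(b.0 + a.0) → -b-> q1
  q1 = b.a.(b.0 + a.0) → -b-> q2
  q2 = a.(b.0 + a.0) → -a-> q3
  q3 = b.0 + a.0 → -a-> q4, -b-> q4
  q4 = 0 → deadlocked
Partition-refinement fixed point:
  B0 = {p0, q0}
  B1 = {p1, q1}
  B2 = {p2, q2}
  B3 = {p3, q3}
  B4 = {p4, q4}
p0 ∈ B0, q0 ∈ B0 → same block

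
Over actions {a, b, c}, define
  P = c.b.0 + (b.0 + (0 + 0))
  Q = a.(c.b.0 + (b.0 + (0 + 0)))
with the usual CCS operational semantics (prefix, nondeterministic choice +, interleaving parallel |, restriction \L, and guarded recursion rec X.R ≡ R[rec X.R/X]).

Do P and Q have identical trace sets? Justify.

trace-distinct — witness ⟨b⟩

Reachable graph of P (3 states):
  m0 = c.b.0 + (b.0 + (0 + 0)) ⊢ -b-> m1, -c-> m2
  m1 = 0 ⊢ ·
  m2 = b.0 ⊢ -b-> m1
Reachable graph of Q (4 states):
  n0 = a.(c.b.0 + (b.0 + (0 + 0))) ⊢ -a-> n1
  n1 = c.b.0 + (b.0 + (0 + 0)) ⊢ -b-> n2, -c-> n3
  n2 = 0 ⊢ ·
  n3 = b.0 ⊢ -b-> n2
Executing b from P (initial set {m0}):
  after b @ step 1: {m1}
  P completes σ.
Executing b from Q (initial set {n0}):
  after b @ step 1: no successor for Q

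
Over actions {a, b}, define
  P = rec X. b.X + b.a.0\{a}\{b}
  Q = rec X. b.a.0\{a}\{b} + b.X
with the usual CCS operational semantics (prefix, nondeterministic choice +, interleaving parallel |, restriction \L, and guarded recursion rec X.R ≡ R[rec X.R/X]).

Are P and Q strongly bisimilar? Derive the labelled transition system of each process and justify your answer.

P's transition system — 3 states:
  p0 = rec X. b.X + b.a.0\{a}\{b} has moves -b-> p0, -b-> p1
  p1 = a.0\{a}\{b} has moves -a-> p2
  p2 = 0\{a}\{b} has moves ·
Q's transition system — 3 states:
  q0 = rec X. b.a.0\{a}\{b} + b.X has moves -b-> q0, -b-> q1
  q1 = a.0\{a}\{b} has moves -a-> q2
  q2 = 0\{a}\{b} has moves ·
Bisimilarity quotient blocks:
  B0 = {p0, q0}
  B1 = {p1, q1}
  B2 = {p2, q2}
p0 ∈ B0, q0 ∈ B0 → same block

P ~ Q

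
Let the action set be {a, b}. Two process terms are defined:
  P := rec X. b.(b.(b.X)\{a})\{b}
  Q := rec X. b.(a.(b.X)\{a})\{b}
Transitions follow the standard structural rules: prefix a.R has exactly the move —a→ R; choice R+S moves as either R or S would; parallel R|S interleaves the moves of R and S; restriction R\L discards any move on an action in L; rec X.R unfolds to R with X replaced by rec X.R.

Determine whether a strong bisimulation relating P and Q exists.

P ≁ Q

P's transition system — 2 states:
  u0 = rec X. b.(b.(b.X)\{a})\{b} → ··b··> u1
  u1 = (b.(b.(rec X. b.(b.(b.X)\{a})\{b}))\{a})\{b} → ·
Q's transition system — 3 states:
  v0 = rec X. b.(a.(b.X)\{a})\{b} → ··b··> v1
  v1 = (a.(b.(rec X. b.(a.(b.X)\{a})\{b}))\{a})\{b} → ··a··> v2
  v2 = (b.(rec X. b.(a.(b.X)\{a})\{b}))\{a}\{b} → ·
Partition-refinement fixed point:
  B0 = {u0}
  B1 = {u1, v2}
  B2 = {v0}
  B3 = {v1}
u0 ∈ B0, v0 ∈ B2 → different blocks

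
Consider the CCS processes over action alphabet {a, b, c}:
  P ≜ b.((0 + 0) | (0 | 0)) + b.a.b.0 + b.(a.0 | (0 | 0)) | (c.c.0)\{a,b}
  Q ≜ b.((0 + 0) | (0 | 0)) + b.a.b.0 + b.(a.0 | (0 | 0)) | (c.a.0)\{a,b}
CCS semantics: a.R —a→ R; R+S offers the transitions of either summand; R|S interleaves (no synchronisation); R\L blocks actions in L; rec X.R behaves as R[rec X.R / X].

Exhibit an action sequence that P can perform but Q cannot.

LTS(P): 13 reachable states
  s0 = b.((0 + 0) | (0 | 0)) + b.a.b.0 + b.(a.0 | (0 | 0)) | (c.c.0)\{a,b} → ··b··> s1, ··b··> s2, ··b··> s3, ··c··> s4
  s1 = (0 + 0) | (0 | 0) → ·
  s2 = a.0 | (0 | 0) | (c.c.0)\{a,b} → ··a··> s5, ··c··> s6
  s3 = a.b.0 → ··a··> s7
  s4 = b.(a.0 | (0 | 0)) | (c.0)\{a,b} → ··b··> s6, ··c··> s8
  s5 = 0 | (0 | 0) | (c.c.0)\{a,b} → ··c··> s9
  s6 = a.0 | (0 | 0) | (c.0)\{a,b} → ··a··> s9, ··c··> s10
  s7 = b.0 → ··b··> s11
  s8 = b.(a.0 | (0 | 0)) | 0\{a,b} → ··b··> s10
  s9 = 0 | (0 | 0) | (c.0)\{a,b} → ··c··> s12
  s10 = a.0 | (0 | 0) | 0\{a,b} → ··a··> s12
  s11 = 0 → ·
  s12 = 0 | (0 | 0) | 0\{a,b} → ·
LTS(Q): 10 reachable states
  t0 = b.((0 + 0) | (0 | 0)) + b.a.b.0 + b.(a.0 | (0 | 0)) | (c.a.0)\{a,b} → ··b··> t1, ··b··> t2, ··b··> t3, ··c··> t4
  t1 = (0 + 0) | (0 | 0) → ·
  t2 = a.0 | (0 | 0) | (c.a.0)\{a,b} → ··a··> t5, ··c··> t6
  t3 = a.b.0 → ··a··> t7
  t4 = b.(a.0 | (0 | 0)) | (a.0)\{a,b} → ··b··> t6
  t5 = 0 | (0 | 0) | (c.a.0)\{a,b} → ··c··> t8
  t6 = a.0 | (0 | 0) | (a.0)\{a,b} → ··a··> t8
  t7 = b.0 → ··b··> t9
  t8 = 0 | (0 | 0) | (a.0)\{a,b} → ·
  t9 = 0 → ·
Trace ⟨cc⟩ through P, begin at {s0}:
  step 1 (c): {s4}
  step 2 (c): {s8}
  ✓ P
Trace ⟨cc⟩ through Q, begin at {t0}:
  step 1 (c): {t4}
  step 2 (c): ∅ (Q stuck)

cc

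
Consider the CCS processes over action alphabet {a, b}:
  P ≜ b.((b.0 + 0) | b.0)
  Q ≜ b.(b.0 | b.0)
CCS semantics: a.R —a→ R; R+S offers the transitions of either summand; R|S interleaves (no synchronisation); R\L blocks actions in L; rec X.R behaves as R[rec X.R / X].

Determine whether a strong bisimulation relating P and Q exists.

YES

P's transition system — 5 states:
  u0 = b.((b.0 + 0) | b.0) | =b=> u1
  u1 = (b.0 + 0) | b.0 | =b=> u2, =b=> u3
  u2 = (b.0 + 0) | 0 | =b=> u4
  u3 = 0 | b.0 | =b=> u4
  u4 = 0 | 0 | ∅
Q's transition system — 5 states:
  v0 = b.(b.0 | b.0) | =b=> v1
  v1 = b.0 | b.0 | =b=> v2, =b=> v3
  v2 = 0 | b.0 | =b=> v4
  v3 = b.0 | 0 | =b=> v4
  v4 = 0 | 0 | ∅
Bisimilarity quotient blocks:
  B0 = {u0, v0}
  B1 = {u1, v1}
  B2 = {u2, u3, v2, v3}
  B3 = {u4, v4}
u0 ∈ B0, v0 ∈ B0 → same block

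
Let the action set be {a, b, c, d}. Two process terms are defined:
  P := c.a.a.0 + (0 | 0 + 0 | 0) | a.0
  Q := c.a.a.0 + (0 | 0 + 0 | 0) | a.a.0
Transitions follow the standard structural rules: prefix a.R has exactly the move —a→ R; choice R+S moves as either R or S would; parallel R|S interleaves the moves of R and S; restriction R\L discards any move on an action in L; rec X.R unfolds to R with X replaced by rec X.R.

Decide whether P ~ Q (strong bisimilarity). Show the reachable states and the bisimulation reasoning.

Reachable graph of P (5 states):
  p0 = c.a.a.0 + (0 | 0 + 0 | 0) | a.0 :: ··a··> p1, ··c··> p2
  p1 = (0 | 0 + 0 | 0) | 0 :: stopped
  p2 = a.a.0 :: ··a··> p3
  p3 = a.0 :: ··a··> p4
  p4 = 0 :: stopped
Reachable graph of Q (6 states):
  q0 = c.a.a.0 + (0 | 0 + 0 | 0) | a.a.0 :: ··a··> q1, ··c··> q2
  q1 = (0 | 0 + 0 | 0) | a.0 :: ··a··> q3
  q2 = a.a.0 :: ··a··> q4
  q3 = (0 | 0 + 0 | 0) | 0 :: stopped
  q4 = a.0 :: ··a··> q5
  q5 = 0 :: stopped
Partition-refinement fixed point:
  B0 = {p0}
  B1 = {p2, q2}
  B2 = {p3, q1, q4}
  B3 = {p1, p4, q3, q5}
  B4 = {q0}
p0 ∈ B0, q0 ∈ B4 → different blocks

NO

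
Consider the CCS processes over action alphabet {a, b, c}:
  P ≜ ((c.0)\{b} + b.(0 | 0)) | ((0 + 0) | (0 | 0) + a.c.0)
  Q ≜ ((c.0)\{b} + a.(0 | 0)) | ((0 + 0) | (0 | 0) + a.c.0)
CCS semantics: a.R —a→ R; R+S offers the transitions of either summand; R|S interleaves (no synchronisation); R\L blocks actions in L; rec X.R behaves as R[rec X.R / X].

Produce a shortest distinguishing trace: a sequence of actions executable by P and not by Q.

LTS(P): 9 reachable states
  p0 = ((c.0)\{b} + b.(0 | 0)) | ((0 + 0) | (0 | 0) + a.c.0) | -a-> p1, -b-> p2, -c-> p3
  p1 = ((c.0)\{b} + b.(0 | 0)) | c.0 | -b-> p4, -c-> p5, -c-> p6
  p2 = 0 | 0 | ((0 + 0) | (0 | 0) + a.c.0) | -a-> p4
  p3 = 0\{b} | ((0 + 0) | (0 | 0) + a.c.0) | -a-> p6
  p4 = 0 | 0 | c.0 | -c-> p7
  p5 = ((c.0)\{b} + b.(0 | 0)) | 0 | -b-> p7, -c-> p8
  p6 = 0\{b} | c.0 | -c-> p8
  p7 = 0 | 0 | 0 | ∅
  p8 = 0\{b} | 0 | ∅
LTS(Q): 9 reachable states
  q0 = ((c.0)\{b} + a.(0 | 0)) | ((0 + 0) | (0 | 0) + a.c.0) | -a-> q1, -a-> q2, -c-> q3
  q1 = ((c.0)\{b} + a.(0 | 0)) | c.0 | -a-> q4, -c-> q5, -c-> q6
  q2 = 0 | 0 | ((0 + 0) | (0 | 0) + a.c.0) | -a-> q4
  q3 = 0\{b} | ((0 + 0) | (0 | 0) + a.c.0) | -a-> q6
  q4 = 0 | 0 | c.0 | -c-> q7
  q5 = ((c.0)\{b} + a.(0 | 0)) | 0 | -a-> q7, -c-> q8
  q6 = 0\{b} | c.0 | -c-> q8
  q7 = 0 | 0 | 0 | ∅
  q8 = 0\{b} | 0 | ∅
Run σ = ⟨b⟩ on P: start {p0}
  step 1 (b): {p2}
  ✓ P
Run σ = ⟨b⟩ on Q: start {q0}
  step 1 (b): ∅  — Q cannot continue

b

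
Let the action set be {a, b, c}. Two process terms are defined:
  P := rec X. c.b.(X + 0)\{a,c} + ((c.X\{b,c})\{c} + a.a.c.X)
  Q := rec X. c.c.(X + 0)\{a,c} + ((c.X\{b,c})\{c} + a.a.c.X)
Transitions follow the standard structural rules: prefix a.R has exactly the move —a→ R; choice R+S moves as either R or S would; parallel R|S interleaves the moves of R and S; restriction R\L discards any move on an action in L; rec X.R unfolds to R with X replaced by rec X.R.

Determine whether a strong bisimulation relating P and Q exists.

LTS(P): 5 reachable states
  u0 = rec X. c.b.(X + 0)\{a,c} + ((c.X\{b,c})\{c} + a.a.c.X) | -a-> u1, -c-> u2
  u1 = a.c.(rec X. c.b.(X + 0)\{a,c} + ((c.X\{b,c})\{c} + a.a.c.X)) | -a-> u3
  u2 = b.((rec X. c.b.(X + 0)\{a,c} + ((c.X\{b,c})\{c} + a.a.c.X)) + 0)\{a,c} | -b-> u4
  u3 = c.(rec X. c.b.(X + 0)\{a,c} + ((c.X\{b,c})\{c} + a.a.c.X)) | -c-> u0
  u4 = ((rec X. c.b.(X + 0)\{a,c} + ((c.X\{b,c})\{c} + a.a.c.X)) + 0)\{a,c} | ∅
LTS(Q): 5 reachable states
  v0 = rec X. c.c.(X + 0)\{a,c} + ((c.X\{b,c})\{c} + a.a.c.X) | -a-> v1, -c-> v2
  v1 = a.c.(rec X. c.c.(X + 0)\{a,c} + ((c.X\{b,c})\{c} + a.a.c.X)) | -a-> v3
  v2 = c.((rec X. c.c.(X + 0)\{a,c} + ((c.X\{b,c})\{c} + a.a.c.X)) + 0)\{a,c} | -c-> v4
  v3 = c.(rec X. c.c.(X + 0)\{a,c} + ((c.X\{b,c})\{c} + a.a.c.X)) | -c-> v0
  v4 = ((rec X. c.c.(X + 0)\{a,c} + ((c.X\{b,c})\{c} + a.a.c.X)) + 0)\{a,c} | ∅
Coarsest stable partition (strong bisimilarity classes):
  B0 = {u0}
  B1 = {u1}
  B2 = {u3}
  B3 = {u2}
  B4 = {u4, v4}
  B5 = {v0}
  B6 = {v2}
  B7 = {v1}
  B8 = {v3}
u0 ∈ B0, v0 ∈ B5 → different blocks

P ≁ Q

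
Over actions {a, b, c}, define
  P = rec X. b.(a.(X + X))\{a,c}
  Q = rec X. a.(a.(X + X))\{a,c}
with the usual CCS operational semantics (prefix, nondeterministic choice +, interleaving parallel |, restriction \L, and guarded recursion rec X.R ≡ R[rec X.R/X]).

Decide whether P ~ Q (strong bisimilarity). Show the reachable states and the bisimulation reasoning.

P's transition system — 2 states:
  p0 = rec X. b.(a.(X + X))\{a,c} | -b-> p1
  p1 = (a.((rec X. b.(a.(X + X))\{a,c}) + (rec X. b.(a.(X + X))\{a,c})))\{a,c} | (no moves)
Q's transition system — 2 states:
  q0 = rec X. a.(a.(X + X))\{a,c} | -a-> q1
  q1 = (a.((rec X. a.(a.(X + X))\{a,c}) + (rec X. a.(a.(X + X))\{a,c})))\{a,c} | (no moves)
Partition-refinement fixed point:
  B0 = {p0}
  B1 = {p1, q1}
  B2 = {q0}
p0 ∈ B0, q0 ∈ B2 → different blocks

NO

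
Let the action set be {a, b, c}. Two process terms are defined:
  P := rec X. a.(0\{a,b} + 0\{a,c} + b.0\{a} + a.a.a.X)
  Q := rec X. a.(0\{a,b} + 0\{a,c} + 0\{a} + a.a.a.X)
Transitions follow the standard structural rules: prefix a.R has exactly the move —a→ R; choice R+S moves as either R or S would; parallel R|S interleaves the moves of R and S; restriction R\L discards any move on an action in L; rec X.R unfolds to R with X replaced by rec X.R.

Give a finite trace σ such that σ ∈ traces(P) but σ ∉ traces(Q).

ab

Reachable graph of P (5 states):
  p0 = rec X. a.(0\{a,b} + 0\{a,c} + b.0\{a} + a.a.a.X) | -a-> p1
  p1 = 0\{a,b} + 0\{a,c} + b.0\{a} + a.a.a.(rec X. a.(0\{a,b} + 0\{a,c} + b.0\{a} + a.a.a.X)) | -a-> p2, -b-> p3
  p2 = a.a.(rec X. a.(0\{a,b} + 0\{a,c} + b.0\{a} + a.a.a.X)) | -a-> p4
  p3 = 0\{a} | stopped
  p4 = a.(rec X. a.(0\{a,b} + 0\{a,c} + b.0\{a} + a.a.a.X)) | -a-> p0
Reachable graph of Q (4 states):
  q0 = rec X. a.(0\{a,b} + 0\{a,c} + 0\{a} + a.a.a.X) | -a-> q1
  q1 = 0\{a,b} + 0\{a,c} + 0\{a} + a.a.a.(rec X. a.(0\{a,b} + 0\{a,c} + 0\{a} + a.a.a.X)) | -a-> q2
  q2 = a.a.(rec X. a.(0\{a,b} + 0\{a,c} + 0\{a} + a.a.a.X)) | -a-> q3
  q3 = a.(rec X. a.(0\{a,b} + 0\{a,c} + 0\{a} + a.a.a.X)) | -a-> q0
Executing ab from P (initial set {p0}):
  after a @ step 1: {p1}
  after b @ step 2: {p3}
  P completes σ.
Executing ab from Q (initial set {q0}):
  after a @ step 1: {q1}
  after b @ step 2: no successor for Q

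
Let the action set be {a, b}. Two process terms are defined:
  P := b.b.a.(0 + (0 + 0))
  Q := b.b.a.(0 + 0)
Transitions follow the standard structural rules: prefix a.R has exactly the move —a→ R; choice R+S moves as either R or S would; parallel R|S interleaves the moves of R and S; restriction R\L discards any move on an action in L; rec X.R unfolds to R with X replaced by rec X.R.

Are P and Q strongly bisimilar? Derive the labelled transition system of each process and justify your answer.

Reachable graph of P (4 states):
  s0 = b.b.a.(0 + (0 + 0)) has moves -b-> s1
  s1 = b.a.(0 + (0 + 0)) has moves -b-> s2
  s2 = a.(0 + (0 + 0)) has moves -a-> s3
  s3 = 0 + (0 + 0) has moves deadlocked
Reachable graph of Q (4 states):
  t0 = b.b.a.(0 + 0) has moves -b-> t1
  t1 = b.a.(0 + 0) has moves -b-> t2
  t2 = a.(0 + 0) has moves -a-> t3
  t3 = 0 + 0 has moves deadlocked
Bisimilarity quotient blocks:
  B0 = {s0, t0}
  B1 = {s1, t1}
  B2 = {s2, t2}
  B3 = {s3, t3}
s0 ∈ B0, t0 ∈ B0 → same block

YES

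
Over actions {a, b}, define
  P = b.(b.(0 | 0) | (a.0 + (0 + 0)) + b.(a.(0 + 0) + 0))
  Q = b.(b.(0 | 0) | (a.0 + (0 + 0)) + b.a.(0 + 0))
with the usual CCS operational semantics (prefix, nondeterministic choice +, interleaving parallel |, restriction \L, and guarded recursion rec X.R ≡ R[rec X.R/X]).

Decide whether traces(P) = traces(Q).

trace-equivalent

LTS(P): 7 reachable states
  s0 = b.(b.(0 | 0) | (a.0 + (0 + 0)) + b.(a.(0 + 0) + 0)) → --b--▸ s1
  s1 = b.(0 | 0) | (a.0 + (0 + 0)) + b.(a.(0 + 0) + 0) → --a--▸ s2, --b--▸ s3, --b--▸ s4
  s2 = b.(0 | 0) | 0 → --b--▸ s5
  s3 = 0 | 0 | (a.0 + (0 + 0)) → --a--▸ s5
  s4 = a.(0 + 0) + 0 → --a--▸ s6
  s5 = 0 | 0 | 0 → ·
  s6 = 0 + 0 → ·
LTS(Q): 7 reachable states
  t0 = b.(b.(0 | 0) | (a.0 + (0 + 0)) + b.a.(0 + 0)) → --b--▸ t1
  t1 = b.(0 | 0) | (a.0 + (0 + 0)) + b.a.(0 + 0) → --a--▸ t2, --b--▸ t3, --b--▸ t4
  t2 = b.(0 | 0) | 0 → --b--▸ t5
  t3 = 0 | 0 | (a.0 + (0 + 0)) → --a--▸ t5
  t4 = a.(0 + 0) → --a--▸ t6
  t5 = 0 | 0 | 0 → ·
  t6 = 0 + 0 → ·
Bisimilarity quotient blocks:
  B0 = {s0, t0}
  B1 = {s1, t1}
  B2 = {s3, s4, t3, t4}
  B3 = {s5, s6, t5, t6}
  B4 = {s2, t2}
s0 ∈ B0, t0 ∈ B0 → same block
Bisimilar ⇒ trace-equivalent.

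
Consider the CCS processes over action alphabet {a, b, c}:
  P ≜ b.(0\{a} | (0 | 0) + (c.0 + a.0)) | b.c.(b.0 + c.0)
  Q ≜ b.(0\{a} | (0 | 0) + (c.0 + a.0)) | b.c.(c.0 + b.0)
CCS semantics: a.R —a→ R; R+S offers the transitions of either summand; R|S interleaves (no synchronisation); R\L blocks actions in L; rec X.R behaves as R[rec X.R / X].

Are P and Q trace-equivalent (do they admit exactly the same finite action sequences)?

traces(P) = traces(Q)

LTS(P): 12 reachable states
  s0 = b.(0\{a} | (0 | 0) + (c.0 + a.0)) | b.c.(b.0 + c.0) | =b=> s1, =b=> s2
  s1 = (0\{a} | (0 | 0) + (c.0 + a.0)) | b.c.(b.0 + c.0) | =a=> s3, =b=> s4, =c=> s3
  s2 = b.(0\{a} | (0 | 0) + (c.0 + a.0)) | c.(b.0 + c.0) | =b=> s4, =c=> s5
  s3 = 0 | b.c.(b.0 + c.0) | =b=> s6
  s4 = (0\{a} | (0 | 0) + (c.0 + a.0)) | c.(b.0 + c.0) | =a=> s6, =c=> s6, =c=> s7
  s5 = b.(0\{a} | (0 | 0) + (c.0 + a.0)) | (b.0 + c.0) | =b=> s7, =b=> s8, =c=> s8
  s6 = 0 | c.(b.0 + c.0) | =c=> s9
  s7 = (0\{a} | (0 | 0) + (c.0 + a.0)) | (b.0 + c.0) | =a=> s9, =b=> s10, =c=> s10, =c=> s9
  s8 = b.(0\{a} | (0 | 0) + (c.0 + a.0)) | 0 | =b=> s10
  s9 = 0 | (b.0 + c.0) | =b=> s11, =c=> s11
  s10 = (0\{a} | (0 | 0) + (c.0 + a.0)) | 0 | =a=> s11, =c=> s11
  s11 = 0 | 0 | (no moves)
LTS(Q): 12 reachable states
  t0 = b.(0\{a} | (0 | 0) + (c.0 + a.0)) | b.c.(c.0 + b.0) | =b=> t1, =b=> t2
  t1 = (0\{a} | (0 | 0) + (c.0 + a.0)) | b.c.(c.0 + b.0) | =a=> t3, =b=> t4, =c=> t3
  t2 = b.(0\{a} | (0 | 0) + (c.0 + a.0)) | c.(c.0 + b.0) | =b=> t4, =c=> t5
  t3 = 0 | b.c.(c.0 + b.0) | =b=> t6
  t4 = (0\{a} | (0 | 0) + (c.0 + a.0)) | c.(c.0 + b.0) | =a=> t6, =c=> t6, =c=> t7
  t5 = b.(0\{a} | (0 | 0) + (c.0 + a.0)) | (c.0 + b.0) | =b=> t7, =b=> t8, =c=> t8
  t6 = 0 | c.(c.0 + b.0) | =c=> t9
  t7 = (0\{a} | (0 | 0) + (c.0 + a.0)) | (c.0 + b.0) | =a=> t9, =b=> t10, =c=> t10, =c=> t9
  t8 = b.(0\{a} | (0 | 0) + (c.0 + a.0)) | 0 | =b=> t10
  t9 = 0 | (c.0 + b.0) | =b=> t11, =c=> t11
  t10 = (0\{a} | (0 | 0) + (c.0 + a.0)) | 0 | =a=> t11, =c=> t11
  t11 = 0 | 0 | (no moves)
Coarsest stable partition (strong bisimilarity classes):
  B0 = {s0, t0}
  B1 = {s2, t2}
  B2 = {s4, t4}
  B3 = {s7, t7}
  B4 = {s9, t9}
  B5 = {s11, t11}
  B6 = {s10, t10}
  B7 = {s6, t6}
  B8 = {s5, t5}
  B9 = {s8, t8}
  B10 = {s1, t1}
  B11 = {s3, t3}
s0 ∈ B0, t0 ∈ B0 → same block
Bisimilar ⇒ trace-equivalent.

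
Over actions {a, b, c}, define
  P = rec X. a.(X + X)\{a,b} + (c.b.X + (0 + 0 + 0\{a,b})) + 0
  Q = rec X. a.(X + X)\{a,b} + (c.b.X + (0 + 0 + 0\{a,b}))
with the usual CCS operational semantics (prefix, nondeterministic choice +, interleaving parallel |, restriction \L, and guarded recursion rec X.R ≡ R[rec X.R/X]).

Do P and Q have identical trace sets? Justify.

P's transition system — 4 states:
  m0 = rec X. a.(X + X)\{a,b} + (c.b.X + (0 + 0 + 0\{a,b})) + 0 | ··a··> m1, ··c··> m2
  m1 = ((rec X. a.(X + X)\{a,b} + (c.b.X + (0 + 0 + 0\{a,b})) + 0) + (rec X. a.(X + X)\{a,b} + (c.b.X + (0 + 0 + 0\{a,b})) + 0))\{a,b} | ··c··> m3
  m2 = b.(rec X. a.(X + X)\{a,b} + (c.b.X + (0 + 0 + 0\{a,b})) + 0) | ··b··> m0
  m3 = (b.(rec X. a.(X + X)\{a,b} + (c.b.X + (0 + 0 + 0\{a,b})) + 0))\{a,b} | ∅
Q's transition system — 4 states:
  n0 = rec X. a.(X + X)\{a,b} + (c.b.X + (0 + 0 + 0\{a,b})) | ··a··> n1, ··c··> n2
  n1 = ((rec X. a.(X + X)\{a,b} + (c.b.X + (0 + 0 + 0\{a,b}))) + (rec X. a.(X + X)\{a,b} + (c.b.X + (0 + 0 + 0\{a,b}))))\{a,b} | ··c··> n3
  n2 = b.(rec X. a.(X + X)\{a,b} + (c.b.X + (0 + 0 + 0\{a,b}))) | ··b··> n0
  n3 = (b.(rec X. a.(X + X)\{a,b} + (c.b.X + (0 + 0 + 0\{a,b}))))\{a,b} | ∅
Partition-refinement fixed point:
  B0 = {m0, n0}
  B1 = {m2, n2}
  B2 = {m1, n1}
  B3 = {m3, n3}
m0 ∈ B0, n0 ∈ B0 → same block
Bisimilar ⇒ trace-equivalent.

trace-equivalent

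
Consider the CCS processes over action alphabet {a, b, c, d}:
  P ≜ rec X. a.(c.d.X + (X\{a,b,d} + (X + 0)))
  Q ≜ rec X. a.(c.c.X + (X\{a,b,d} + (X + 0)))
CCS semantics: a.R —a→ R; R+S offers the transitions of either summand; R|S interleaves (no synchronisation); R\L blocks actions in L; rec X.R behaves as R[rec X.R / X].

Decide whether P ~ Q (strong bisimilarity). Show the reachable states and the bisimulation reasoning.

NO

LTS(P): 3 reachable states
  m0 = rec X. a.(c.d.X + (X\{a,b,d} + (X + 0))) has moves -a-> m1
  m1 = c.d.(rec X. a.(c.d.X + (X\{a,b,d} + (X + 0)))) + ((rec X. a.(c.d.X + (X\{a,b,d} + (X + 0))))\{a,b,d} + ((rec X. a.(c.d.X + (X\{a,b,d} + (X + 0)))) + 0)) has moves -a-> m1, -c-> m2
  m2 = d.(rec X. a.(c.d.X + (X\{a,b,d} + (X + 0)))) has moves -d-> m0
LTS(Q): 3 reachable states
  n0 = rec X. a.(c.c.X + (X\{a,b,d} + (X + 0))) has moves -a-> n1
  n1 = c.c.(rec X. a.(c.c.X + (X\{a,b,d} + (X + 0)))) + ((rec X. a.(c.c.X + (X\{a,b,d} + (X + 0))))\{a,b,d} + ((rec X. a.(c.c.X + (X\{a,b,d} + (X + 0)))) + 0)) has moves -a-> n1, -c-> n2
  n2 = c.(rec X. a.(c.c.X + (X\{a,b,d} + (X + 0)))) has moves -c-> n0
Bisimilarity quotient blocks:
  B0 = {m0}
  B1 = {m1}
  B2 = {m2}
  B3 = {n0}
  B4 = {n1}
  B5 = {n2}
m0 ∈ B0, n0 ∈ B3 → different blocks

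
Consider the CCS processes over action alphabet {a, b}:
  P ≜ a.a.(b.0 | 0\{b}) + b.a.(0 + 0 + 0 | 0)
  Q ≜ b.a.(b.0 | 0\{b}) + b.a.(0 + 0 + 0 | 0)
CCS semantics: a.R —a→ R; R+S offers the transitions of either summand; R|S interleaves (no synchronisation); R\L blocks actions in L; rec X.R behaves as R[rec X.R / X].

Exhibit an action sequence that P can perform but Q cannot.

Reachable graph of P (6 states):
  m0 = a.a.(b.0 | 0\{b}) + b.a.(0 + 0 + 0 | 0) → —a→ m1, —b→ m2
  m1 = a.(b.0 | 0\{b}) → —a→ m3
  m2 = a.(0 + 0 + 0 | 0) → —a→ m4
  m3 = b.0 | 0\{b} → —b→ m5
  m4 = 0 + 0 + 0 | 0 → (no moves)
  m5 = 0 | 0\{b} → (no moves)
Reachable graph of Q (6 states):
  n0 = b.a.(b.0 | 0\{b}) + b.a.(0 + 0 + 0 | 0) → —b→ n1, —b→ n2
  n1 = a.(0 + 0 + 0 | 0) → —a→ n3
  n2 = a.(b.0 | 0\{b}) → —a→ n4
  n3 = 0 + 0 + 0 | 0 → (no moves)
  n4 = b.0 | 0\{b} → —b→ n5
  n5 = 0 | 0\{b} → (no moves)
Trace ⟨a⟩ through P, begin at {m0}:
  after a @ step 1: {m1}
  — P admits the full trace.
Trace ⟨a⟩ through Q, begin at {n0}:
  after a @ step 1: no successor for Q

a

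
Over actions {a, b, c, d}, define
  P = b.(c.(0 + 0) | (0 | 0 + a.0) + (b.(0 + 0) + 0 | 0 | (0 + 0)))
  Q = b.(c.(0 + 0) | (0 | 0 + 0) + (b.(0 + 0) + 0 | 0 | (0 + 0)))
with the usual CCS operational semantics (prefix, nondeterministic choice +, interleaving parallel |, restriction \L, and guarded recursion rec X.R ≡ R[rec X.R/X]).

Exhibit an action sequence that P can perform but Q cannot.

P's transition system — 6 states:
  s0 = b.(c.(0 + 0) | (0 | 0 + a.0) + (b.(0 + 0) + 0 | 0 | (0 + 0))) | --b--▸ s1
  s1 = c.(0 + 0) | (0 | 0 + a.0) + (b.(0 + 0) + 0 | 0 | (0 + 0)) | --a--▸ s2, --b--▸ s3, --c--▸ s4
  s2 = c.(0 + 0) | 0 | --c--▸ s5
  s3 = 0 + 0 | deadlocked
  s4 = (0 + 0) | (0 | 0 + a.0) | --a--▸ s5
  s5 = (0 + 0) | 0 | deadlocked
Q's transition system — 4 states:
  t0 = b.(c.(0 + 0) | (0 | 0 + 0) + (b.(0 + 0) + 0 | 0 | (0 + 0))) | --b--▸ t1
  t1 = c.(0 + 0) | (0 | 0 + 0) + (b.(0 + 0) + 0 | 0 | (0 + 0)) | --b--▸ t2, --c--▸ t3
  t2 = 0 + 0 | deadlocked
  t3 = (0 + 0) | (0 | 0 + 0) | deadlocked
Trace ⟨ba⟩ through P, begin at {s0}:
  step 1 (b): {s1}
  step 2 (a): {s2}
  — P admits the full trace.
Trace ⟨ba⟩ through Q, begin at {t0}:
  step 1 (b): {t1}
  step 2 (a): no successor for Q

ba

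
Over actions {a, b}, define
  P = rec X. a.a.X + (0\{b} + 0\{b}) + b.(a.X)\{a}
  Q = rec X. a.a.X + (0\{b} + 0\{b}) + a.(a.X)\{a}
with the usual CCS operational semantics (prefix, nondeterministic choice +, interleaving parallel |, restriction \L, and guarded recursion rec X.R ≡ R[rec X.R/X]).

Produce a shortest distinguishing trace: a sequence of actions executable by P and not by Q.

P's transition system — 3 states:
  s0 = rec X. a.a.X + (0\{b} + 0\{b}) + b.(a.X)\{a} | --a--▸ s1, --b--▸ s2
  s1 = a.(rec X. a.a.X + (0\{b} + 0\{b}) + b.(a.X)\{a}) | --a--▸ s0
  s2 = (a.(rec X. a.a.X + (0\{b} + 0\{b}) + b.(a.X)\{a}))\{a} | ·
Q's transition system — 3 states:
  t0 = rec X. a.a.X + (0\{b} + 0\{b}) + a.(a.X)\{a} | --a--▸ t1, --a--▸ t2
  t1 = (a.(rec X. a.a.X + (0\{b} + 0\{b}) + a.(a.X)\{a}))\{a} | ·
  t2 = a.(rec X. a.a.X + (0\{b} + 0\{b}) + a.(a.X)\{a}) | --a--▸ t0
Trace ⟨b⟩ through P, begin at {s0}:
  step 1 (b): {s2}
  — P admits the full trace.
Trace ⟨b⟩ through Q, begin at {t0}:
  step 1 (b): no successor for Q

b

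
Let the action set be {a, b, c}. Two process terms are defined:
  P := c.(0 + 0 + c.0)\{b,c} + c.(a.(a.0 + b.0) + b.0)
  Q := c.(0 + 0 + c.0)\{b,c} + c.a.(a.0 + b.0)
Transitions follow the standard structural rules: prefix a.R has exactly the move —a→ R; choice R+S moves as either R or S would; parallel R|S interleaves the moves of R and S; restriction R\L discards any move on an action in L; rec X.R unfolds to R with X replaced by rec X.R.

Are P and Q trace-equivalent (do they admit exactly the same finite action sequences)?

NO — witness ⟨cb⟩

LTS(P): 5 reachable states
  u0 = c.(0 + 0 + c.0)\{b,c} + c.(a.(a.0 + b.0) + b.0) → --c--▸ u1, --c--▸ u2
  u1 = (0 + 0 + c.0)\{b,c} → (no moves)
  u2 = a.(a.0 + b.0) + b.0 → --a--▸ u3, --b--▸ u4
  u3 = a.0 + b.0 → --a--▸ u4, --b--▸ u4
  u4 = 0 → (no moves)
LTS(Q): 5 reachable states
  v0 = c.(0 + 0 + c.0)\{b,c} + c.a.(a.0 + b.0) → --c--▸ v1, --c--▸ v2
  v1 = (0 + 0 + c.0)\{b,c} → (no moves)
  v2 = a.(a.0 + b.0) → --a--▸ v3
  v3 = a.0 + b.0 → --a--▸ v4, --b--▸ v4
  v4 = 0 → (no moves)
Run σ = ⟨cb⟩ on P: start {u0}
  [1] c ⇒ {u1, u2}
  [2] b ⇒ {u4}
  P completes σ.
Run σ = ⟨cb⟩ on Q: start {v0}
  [1] c ⇒ {v1, v2}
  [2] b ⇒ ∅ (Q stuck)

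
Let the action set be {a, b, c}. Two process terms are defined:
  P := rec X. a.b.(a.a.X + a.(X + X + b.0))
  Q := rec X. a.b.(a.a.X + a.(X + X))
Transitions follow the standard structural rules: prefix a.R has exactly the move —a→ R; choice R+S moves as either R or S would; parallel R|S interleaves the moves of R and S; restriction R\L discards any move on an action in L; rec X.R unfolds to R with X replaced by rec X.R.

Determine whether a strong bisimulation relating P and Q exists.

not bisimilar

LTS(P): 6 reachable states
  u0 = rec X. a.b.(a.a.X + a.(X + X + b.0)) ⊢ ··a··> u1
  u1 = b.(a.a.(rec X. a.b.(a.a.X + a.(X + X + b.0))) + a.((rec X. a.b.(a.a.X + a.(X + X + b.0))) + (rec X. a.b.(a.a.X + a.(X + X + b.0))) + b.0)) ⊢ ··b··> u2
  u2 = a.a.(rec X. a.b.(a.a.X + a.(X + X + b.0))) + a.((rec X. a.b.(a.a.X + a.(X + X + b.0))) + (rec X. a.b.(a.a.X + a.(X + X + b.0))) + b.0) ⊢ ··a··> u3, ··a··> u4
  u3 = (rec X. a.b.(a.a.X + a.(X + X + b.0))) + (rec X. a.b.(a.a.X + a.(X + X + b.0))) + b.0 ⊢ ··a··> u1, ··b··> u5
  u4 = a.(rec X. a.b.(a.a.X + a.(X + X + b.0))) ⊢ ··a··> u0
  u5 = 0 ⊢ ·
LTS(Q): 5 reachable states
  v0 = rec X. a.b.(a.a.X + a.(X + X)) ⊢ ··a··> v1
  v1 = b.(a.a.(rec X. a.b.(a.a.X + a.(X + X))) + a.((rec X. a.b.(a.a.X + a.(X + X))) + (rec X. a.b.(a.a.X + a.(X + X))))) ⊢ ··b··> v2
  v2 = a.a.(rec X. a.b.(a.a.X + a.(X + X))) + a.((rec X. a.b.(a.a.X + a.(X + X))) + (rec X. a.b.(a.a.X + a.(X + X)))) ⊢ ··a··> v3, ··a··> v4
  v3 = (rec X. a.b.(a.a.X + a.(X + X))) + (rec X. a.b.(a.a.X + a.(X + X))) ⊢ ··a··> v1
  v4 = a.(rec X. a.b.(a.a.X + a.(X + X))) ⊢ ··a··> v0
Partition-refinement fixed point:
  B0 = {u0}
  B1 = {u1}
  B2 = {u2}
  B3 = {u4}
  B4 = {u3}
  B5 = {u5}
  B6 = {v0, v3}
  B7 = {v1}
  B8 = {v2}
  B9 = {v4}
u0 ∈ B0, v0 ∈ B6 → different blocks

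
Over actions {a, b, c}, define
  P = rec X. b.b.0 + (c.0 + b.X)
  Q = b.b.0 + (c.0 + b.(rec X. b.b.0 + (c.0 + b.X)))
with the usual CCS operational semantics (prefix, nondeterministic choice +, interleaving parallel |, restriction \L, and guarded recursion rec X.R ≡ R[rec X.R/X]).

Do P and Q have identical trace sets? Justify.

trace-equivalent

LTS(P): 3 reachable states
  s0 = rec X. b.b.0 + (c.0 + b.X) has moves ··b··> s0, ··b··> s1, ··c··> s2
  s1 = b.0 has moves ··b··> s2
  s2 = 0 has moves deadlocked
LTS(Q): 4 reachable states
  t0 = b.b.0 + (c.0 + b.(rec X. b.b.0 + (c.0 + b.X))) has moves ··b··> t1, ··b··> t2, ··c··> t3
  t1 = b.0 has moves ··b··> t3
  t2 = rec X. b.b.0 + (c.0 + b.X) has moves ··b··> t1, ··b··> t2, ··c··> t3
  t3 = 0 has moves deadlocked
Partition-refinement fixed point:
  B0 = {s0, t0, t2}
  B1 = {s1, t1}
  B2 = {s2, t3}
s0 ∈ B0, t0 ∈ B0 → same block
Bisimilar ⇒ trace-equivalent.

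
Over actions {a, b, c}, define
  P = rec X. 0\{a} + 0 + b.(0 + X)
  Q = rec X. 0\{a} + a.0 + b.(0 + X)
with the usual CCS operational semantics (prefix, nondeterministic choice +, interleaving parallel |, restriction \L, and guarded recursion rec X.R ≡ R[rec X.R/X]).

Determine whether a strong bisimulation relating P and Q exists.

Reachable graph of P (2 states):
  u0 = rec X. 0\{a} + 0 + b.(0 + X) → —b→ u1
  u1 = 0 + (rec X. 0\{a} + 0 + b.(0 + X)) → —b→ u1
Reachable graph of Q (3 states):
  v0 = rec X. 0\{a} + a.0 + b.(0 + X) → —a→ v1, —b→ v2
  v1 = 0 → (no moves)
  v2 = 0 + (rec X. 0\{a} + a.0 + b.(0 + X)) → —a→ v1, —b→ v2
Bisimilarity quotient blocks:
  B0 = {u0, u1}
  B1 = {v0, v2}
  B2 = {v1}
u0 ∈ B0, v0 ∈ B1 → different blocks

P ≁ Q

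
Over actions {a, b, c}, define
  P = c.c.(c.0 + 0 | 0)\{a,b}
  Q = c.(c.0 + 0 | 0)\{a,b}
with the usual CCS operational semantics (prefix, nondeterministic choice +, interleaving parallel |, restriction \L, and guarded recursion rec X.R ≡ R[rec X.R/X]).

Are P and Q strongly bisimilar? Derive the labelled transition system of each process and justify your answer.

P's transition system — 4 states:
  u0 = c.c.(c.0 + 0 | 0)\{a,b} ⊢ —c→ u1
  u1 = c.(c.0 + 0 | 0)\{a,b} ⊢ —c→ u2
  u2 = (c.0 + 0 | 0)\{a,b} ⊢ —c→ u3
  u3 = 0\{a,b} ⊢ ∅
Q's transition system — 3 states:
  v0 = c.(c.0 + 0 | 0)\{a,b} ⊢ —c→ v1
  v1 = (c.0 + 0 | 0)\{a,b} ⊢ —c→ v2
  v2 = 0\{a,b} ⊢ ∅
Coarsest stable partition (strong bisimilarity classes):
  B0 = {u0}
  B1 = {u1, v0}
  B2 = {u2, v1}
  B3 = {u3, v2}
u0 ∈ B0, v0 ∈ B1 → different blocks

NO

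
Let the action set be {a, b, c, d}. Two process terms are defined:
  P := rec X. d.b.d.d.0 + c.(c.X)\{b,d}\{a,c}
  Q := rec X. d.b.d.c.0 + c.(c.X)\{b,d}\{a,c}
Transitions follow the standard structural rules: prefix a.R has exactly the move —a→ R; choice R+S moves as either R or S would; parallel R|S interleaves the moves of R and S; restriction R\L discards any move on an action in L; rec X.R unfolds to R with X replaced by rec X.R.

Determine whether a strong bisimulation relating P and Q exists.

P's transition system — 6 states:
  s0 = rec X. d.b.d.d.0 + c.(c.X)\{b,d}\{a,c} → --c--▸ s1, --d--▸ s2
  s1 = (c.(rec X. d.b.d.d.0 + c.(c.X)\{b,d}\{a,c}))\{b,d}\{a,c} → stopped
  s2 = b.d.d.0 → --b--▸ s3
  s3 = d.d.0 → --d--▸ s4
  s4 = d.0 → --d--▸ s5
  s5 = 0 → stopped
Q's transition system — 6 states:
  t0 = rec X. d.b.d.c.0 + c.(c.X)\{b,d}\{a,c} → --c--▸ t1, --d--▸ t2
  t1 = (c.(rec X. d.b.d.c.0 + c.(c.X)\{b,d}\{a,c}))\{b,d}\{a,c} → stopped
  t2 = b.d.c.0 → --b--▸ t3
  t3 = d.c.0 → --d--▸ t4
  t4 = c.0 → --c--▸ t5
  t5 = 0 → stopped
Bisimilarity quotient blocks:
  B0 = {s0}
  B1 = {s1, s5, t1, t5}
  B2 = {s2}
  B3 = {s3}
  B4 = {s4}
  B5 = {t0}
  B6 = {t2}
  B7 = {t3}
  B8 = {t4}
s0 ∈ B0, t0 ∈ B5 → different blocks

P ≁ Q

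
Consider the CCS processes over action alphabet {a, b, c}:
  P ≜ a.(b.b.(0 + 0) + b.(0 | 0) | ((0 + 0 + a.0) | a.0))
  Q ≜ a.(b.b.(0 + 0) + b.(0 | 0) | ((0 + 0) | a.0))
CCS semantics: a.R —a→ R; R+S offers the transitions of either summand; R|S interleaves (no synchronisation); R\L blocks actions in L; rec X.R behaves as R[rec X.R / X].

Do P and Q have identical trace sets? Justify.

traces(P) ≠ traces(Q) — witness ⟨aaa⟩

Reachable graph of P (11 states):
  s0 = a.(b.b.(0 + 0) + b.(0 | 0) | ((0 + 0 + a.0) | a.0)) | -a-> s1
  s1 = b.b.(0 + 0) + b.(0 | 0) | ((0 + 0 + a.0) | a.0) | -a-> s2, -a-> s3, -b-> s4, -b-> s5
  s2 = b.(0 | 0) | ((0 + 0 + a.0) | 0) | -a-> s6, -b-> s7
  s3 = b.(0 | 0) | (0 | a.0) | -a-> s6, -b-> s8
  s4 = 0 | 0 | ((0 + 0 + a.0) | a.0) | -a-> s7, -a-> s8
  s5 = b.(0 + 0) | -b-> s9
  s6 = b.(0 | 0) | (0 | 0) | -b-> s10
  s7 = 0 | 0 | ((0 + 0 + a.0) | 0) | -a-> s10
  s8 = 0 | 0 | (0 | a.0) | -a-> s10
  s9 = 0 + 0 | ∅
  s10 = 0 | 0 | (0 | 0) | ∅
Reachable graph of Q (7 states):
  t0 = a.(b.b.(0 + 0) + b.(0 | 0) | ((0 + 0) | a.0)) | -a-> t1
  t1 = b.b.(0 + 0) + b.(0 | 0) | ((0 + 0) | a.0) | -a-> t2, -b-> t3, -b-> t4
  t2 = b.(0 | 0) | ((0 + 0) | 0) | -b-> t5
  t3 = 0 | 0 | ((0 + 0) | a.0) | -a-> t5
  t4 = b.(0 + 0) | -b-> t6
  t5 = 0 | 0 | ((0 + 0) | 0) | ∅
  t6 = 0 + 0 | ∅
Trace ⟨aaa⟩ through P, begin at {s0}:
  [1] a ⇒ {s1}
  [2] a ⇒ {s2, s3}
  [3] a ⇒ {s6}
  ✓ P
Trace ⟨aaa⟩ through Q, begin at {t0}:
  [1] a ⇒ {t1}
  [2] a ⇒ {t2}
  [3] a ⇒ no successor for Q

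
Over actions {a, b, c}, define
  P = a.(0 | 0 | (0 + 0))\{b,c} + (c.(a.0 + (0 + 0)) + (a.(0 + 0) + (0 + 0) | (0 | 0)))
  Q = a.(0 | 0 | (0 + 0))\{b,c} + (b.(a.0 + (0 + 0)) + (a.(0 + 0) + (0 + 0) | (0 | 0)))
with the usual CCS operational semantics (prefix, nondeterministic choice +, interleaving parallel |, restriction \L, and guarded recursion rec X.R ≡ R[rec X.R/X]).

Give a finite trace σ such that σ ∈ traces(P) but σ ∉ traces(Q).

c

P's transition system — 5 states:
  u0 = a.(0 | 0 | (0 + 0))\{b,c} + (c.(a.0 + (0 + 0)) + (a.(0 + 0) + (0 + 0) | (0 | 0))) ⊢ -a-> u1, -a-> u2, -c-> u3
  u1 = (0 | 0 | (0 + 0))\{b,c} ⊢ (no moves)
  u2 = 0 + 0 ⊢ (no moves)
  u3 = a.0 + (0 + 0) ⊢ -a-> u4
  u4 = 0 ⊢ (no moves)
Q's transition system — 5 states:
  v0 = a.(0 | 0 | (0 + 0))\{b,c} + (b.(a.0 + (0 + 0)) + (a.(0 + 0) + (0 + 0) | (0 | 0))) ⊢ -a-> v1, -a-> v2, -b-> v3
  v1 = (0 | 0 | (0 + 0))\{b,c} ⊢ (no moves)
  v2 = 0 + 0 ⊢ (no moves)
  v3 = a.0 + (0 + 0) ⊢ -a-> v4
  v4 = 0 ⊢ (no moves)
Run σ = ⟨c⟩ on P: start {u0}
  step 1 (c): {u3}
  — P admits the full trace.
Run σ = ⟨c⟩ on Q: start {v0}
  step 1 (c): no successor for Q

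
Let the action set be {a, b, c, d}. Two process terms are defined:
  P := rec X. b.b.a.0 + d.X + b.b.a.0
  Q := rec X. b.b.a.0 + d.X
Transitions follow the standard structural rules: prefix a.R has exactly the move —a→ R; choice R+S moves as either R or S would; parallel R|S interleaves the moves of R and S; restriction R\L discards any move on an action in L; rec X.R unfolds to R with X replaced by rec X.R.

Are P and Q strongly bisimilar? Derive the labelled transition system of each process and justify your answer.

P ~ Q

Reachable graph of P (4 states):
  u0 = rec X. b.b.a.0 + d.X + b.b.a.0 | —b→ u1, —d→ u0
  u1 = b.a.0 | —b→ u2
  u2 = a.0 | —a→ u3
  u3 = 0 | deadlocked
Reachable graph of Q (4 states):
  v0 = rec X. b.b.a.0 + d.X | —b→ v1, —d→ v0
  v1 = b.a.0 | —b→ v2
  v2 = a.0 | —a→ v3
  v3 = 0 | deadlocked
Bisimilarity quotient blocks:
  B0 = {u0, v0}
  B1 = {u1, v1}
  B2 = {u2, v2}
  B3 = {u3, v3}
u0 ∈ B0, v0 ∈ B0 → same block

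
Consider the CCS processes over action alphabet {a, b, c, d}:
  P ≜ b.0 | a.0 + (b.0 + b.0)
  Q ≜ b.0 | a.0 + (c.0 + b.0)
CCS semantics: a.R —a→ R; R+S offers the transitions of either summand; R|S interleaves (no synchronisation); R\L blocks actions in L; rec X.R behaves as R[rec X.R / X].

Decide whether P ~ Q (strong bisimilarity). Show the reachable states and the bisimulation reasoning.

not bisimilar

LTS(P): 5 reachable states
  p0 = b.0 | a.0 + (b.0 + b.0) | ··a··> p1, ··b··> p2, ··b··> p3
  p1 = b.0 | 0 | ··b··> p4
  p2 = 0 | stopped
  p3 = 0 | a.0 | ··a··> p4
  p4 = 0 | 0 | stopped
LTS(Q): 5 reachable states
  q0 = b.0 | a.0 + (c.0 + b.0) | ··a··> q1, ··b··> q2, ··b··> q3, ··c··> q2
  q1 = b.0 | 0 | ··b··> q4
  q2 = 0 | stopped
  q3 = 0 | a.0 | ··a··> q4
  q4 = 0 | 0 | stopped
Partition-refinement fixed point:
  B0 = {p0}
  B1 = {p3, q3}
  B2 = {p2, p4, q2, q4}
  B3 = {p1, q1}
  B4 = {q0}
p0 ∈ B0, q0 ∈ B4 → different blocks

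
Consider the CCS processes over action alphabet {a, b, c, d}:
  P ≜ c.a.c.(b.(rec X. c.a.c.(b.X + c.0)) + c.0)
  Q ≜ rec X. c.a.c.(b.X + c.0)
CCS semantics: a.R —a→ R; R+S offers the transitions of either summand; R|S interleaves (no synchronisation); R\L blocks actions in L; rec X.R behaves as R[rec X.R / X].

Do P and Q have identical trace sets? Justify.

LTS(P): 6 reachable states
  m0 = c.a.c.(b.(rec X. c.a.c.(b.X + c.0)) + c.0) ⊢ =c=> m1
  m1 = a.c.(b.(rec X. c.a.c.(b.X + c.0)) + c.0) ⊢ =a=> m2
  m2 = c.(b.(rec X. c.a.c.(b.X + c.0)) + c.0) ⊢ =c=> m3
  m3 = b.(rec X. c.a.c.(b.X + c.0)) + c.0 ⊢ =b=> m4, =c=> m5
  m4 = rec X. c.a.c.(b.X + c.0) ⊢ =c=> m1
  m5 = 0 ⊢ (no moves)
LTS(Q): 5 reachable states
  n0 = rec X. c.a.c.(b.X + c.0) ⊢ =c=> n1
  n1 = a.c.(b.(rec X. c.a.c.(b.X + c.0)) + c.0) ⊢ =a=> n2
  n2 = c.(b.(rec X. c.a.c.(b.X + c.0)) + c.0) ⊢ =c=> n3
  n3 = b.(rec X. c.a.c.(b.X + c.0)) + c.0 ⊢ =b=> n0, =c=> n4
  n4 = 0 ⊢ (no moves)
Coarsest stable partition (strong bisimilarity classes):
  B0 = {m0, m4, n0}
  B1 = {m1, n1}
  B2 = {m2, n2}
  B3 = {m3, n3}
  B4 = {m5, n4}
m0 ∈ B0, n0 ∈ B0 → same block
Bisimilar ⇒ trace-equivalent.

trace-equivalent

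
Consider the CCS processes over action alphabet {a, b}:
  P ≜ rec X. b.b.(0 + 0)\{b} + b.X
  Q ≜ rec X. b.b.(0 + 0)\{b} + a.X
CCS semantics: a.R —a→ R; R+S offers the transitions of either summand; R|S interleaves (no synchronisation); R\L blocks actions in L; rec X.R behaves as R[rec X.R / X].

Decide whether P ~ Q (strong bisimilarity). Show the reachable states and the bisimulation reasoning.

Reachable graph of P (3 states):
  m0 = rec X. b.b.(0 + 0)\{b} + b.X → ··b··> m0, ··b··> m1
  m1 = b.(0 + 0)\{b} → ··b··> m2
  m2 = (0 + 0)\{b} → stopped
Reachable graph of Q (3 states):
  n0 = rec X. b.b.(0 + 0)\{b} + a.X → ··a··> n0, ··b··> n1
  n1 = b.(0 + 0)\{b} → ··b··> n2
  n2 = (0 + 0)\{b} → stopped
Partition-refinement fixed point:
  B0 = {m0}
  B1 = {m1, n1}
  B2 = {m2, n2}
  B3 = {n0}
m0 ∈ B0, n0 ∈ B3 → different blocks

P ≁ Q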